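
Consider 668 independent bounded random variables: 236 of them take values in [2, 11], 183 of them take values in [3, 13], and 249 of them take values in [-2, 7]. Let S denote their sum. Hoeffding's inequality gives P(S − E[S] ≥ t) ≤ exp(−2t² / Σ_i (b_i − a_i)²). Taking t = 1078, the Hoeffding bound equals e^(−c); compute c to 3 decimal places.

40.361

Σ(b_i − a_i)² = 236·9² + 183·10² + 249·9² = 57585.
c = 2t² / 57585 = 2·1078² / 57585 = 40.3606.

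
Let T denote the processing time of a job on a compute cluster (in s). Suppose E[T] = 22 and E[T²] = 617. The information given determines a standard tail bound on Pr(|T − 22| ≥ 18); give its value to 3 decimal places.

The first two moments determine the variance, so Chebyshev's inequality is the sharpest standard bound available.
Var(T) = E[T²] − (E[T])² = 617 − 484 = 133.
Chebyshev's inequality: Pr(|T − μ| ≥ t) ≤ Var(T)/t² = 133/324 = 0.4105.

0.410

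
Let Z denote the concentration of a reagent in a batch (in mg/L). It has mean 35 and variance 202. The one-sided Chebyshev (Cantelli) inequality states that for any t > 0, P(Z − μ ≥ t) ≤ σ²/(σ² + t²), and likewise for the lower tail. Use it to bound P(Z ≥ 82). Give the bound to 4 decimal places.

Here σ² = 202 and t = 47, so σ² + t² = 2411.
Cantelli's bound: 202/2411 = 0.0838.

0.0838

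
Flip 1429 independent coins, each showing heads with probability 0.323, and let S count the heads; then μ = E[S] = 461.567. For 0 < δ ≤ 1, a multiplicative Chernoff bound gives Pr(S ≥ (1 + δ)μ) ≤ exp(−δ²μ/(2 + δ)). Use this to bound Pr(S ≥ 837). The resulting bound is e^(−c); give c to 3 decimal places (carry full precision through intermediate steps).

Write 837 = (1 + δ)μ, so δ = 837/461.567 − 1 = 0.8133879…
Then the exponent is δ²μ/(2 + δ) = (837 − μ)² / (μ·(2 + δ)) = 108.542676.

108.543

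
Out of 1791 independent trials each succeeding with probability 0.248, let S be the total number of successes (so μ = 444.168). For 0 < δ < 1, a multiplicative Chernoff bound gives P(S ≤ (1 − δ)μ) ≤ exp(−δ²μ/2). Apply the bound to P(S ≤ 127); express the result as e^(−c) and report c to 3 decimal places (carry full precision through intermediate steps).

113.240

Write 127 = (1 − δ)μ, so δ = 1 − 127/444.168 = 0.7140722…
Then the exponent is δ²μ/2 = (μ − 127)²/(2μ) = 113.240418.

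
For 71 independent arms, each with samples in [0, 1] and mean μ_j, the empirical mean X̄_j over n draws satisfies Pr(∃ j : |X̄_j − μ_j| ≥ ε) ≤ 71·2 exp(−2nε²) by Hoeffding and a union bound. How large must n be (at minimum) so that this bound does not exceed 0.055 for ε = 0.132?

226

Need 2·71·exp(−2nε²) ≤ 0.055, i.e. exp(−2nε²) ≤ 0.055/142.
So 2nε² ≥ ln(142/0.055) = 7.856249.
Hence n ≥ 7.856249/(2·0.132²) = 225.443.
The smallest integer n is 226.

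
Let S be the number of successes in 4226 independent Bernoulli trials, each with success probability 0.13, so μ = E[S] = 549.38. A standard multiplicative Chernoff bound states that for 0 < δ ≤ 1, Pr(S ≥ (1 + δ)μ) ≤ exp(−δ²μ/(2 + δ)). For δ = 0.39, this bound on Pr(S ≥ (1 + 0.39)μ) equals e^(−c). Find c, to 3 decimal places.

34.963

c = δ²μ/(2 + δ) = 0.39²·549.38/(2 + 0.39) = 34.9626.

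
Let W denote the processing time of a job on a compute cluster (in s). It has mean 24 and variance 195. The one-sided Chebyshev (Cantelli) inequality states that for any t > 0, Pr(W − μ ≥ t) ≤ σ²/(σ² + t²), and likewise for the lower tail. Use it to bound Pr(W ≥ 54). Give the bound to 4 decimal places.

Here σ² = 195 and t = 30, so σ² + t² = 1095.
Cantelli's bound: 195/1095 = 0.1781.

0.1781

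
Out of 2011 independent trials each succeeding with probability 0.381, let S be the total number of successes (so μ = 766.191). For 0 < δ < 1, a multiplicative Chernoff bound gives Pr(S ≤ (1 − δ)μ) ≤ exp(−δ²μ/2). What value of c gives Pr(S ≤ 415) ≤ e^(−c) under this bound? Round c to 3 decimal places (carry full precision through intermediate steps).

Write 415 = (1 − δ)μ, so δ = 1 − 415/766.191 = 0.4583596…
Then the exponent is δ²μ/2 = (μ − 415)²/(2μ) = 80.485883.

80.486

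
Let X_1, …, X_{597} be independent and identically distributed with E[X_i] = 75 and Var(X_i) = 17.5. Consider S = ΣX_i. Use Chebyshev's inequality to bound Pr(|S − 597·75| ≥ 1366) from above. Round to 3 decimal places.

Var(S) = n·Var(X_i) = 597·17.5 = 10447.5.
Chebyshev: Pr(|S − 597·75| ≥ 1366) ≤ Var(S)/1366² = 10447.5/1865956 = 0.0056.

0.006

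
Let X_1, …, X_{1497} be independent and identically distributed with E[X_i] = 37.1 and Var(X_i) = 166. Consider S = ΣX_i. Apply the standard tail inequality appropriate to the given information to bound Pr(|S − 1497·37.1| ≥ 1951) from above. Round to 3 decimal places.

With mean and variance of each term known, Chebyshev's inequality bounds the deviation of the sum (or sample mean).
Var(S) = n·Var(X_i) = 1497·166 = 248502.
Chebyshev: Pr(|S − 1497·37.1| ≥ 1951) ≤ Var(S)/1951² = 248502/3806401 = 0.0653.

0.065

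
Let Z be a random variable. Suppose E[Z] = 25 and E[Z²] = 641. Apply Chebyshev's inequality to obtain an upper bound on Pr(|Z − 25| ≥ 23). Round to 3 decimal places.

Var(Z) = E[Z²] − (E[Z])² = 641 − 625 = 16.
Chebyshev's inequality: Pr(|Z − μ| ≥ t) ≤ Var(Z)/t² = 16/529 = 0.0302.

0.030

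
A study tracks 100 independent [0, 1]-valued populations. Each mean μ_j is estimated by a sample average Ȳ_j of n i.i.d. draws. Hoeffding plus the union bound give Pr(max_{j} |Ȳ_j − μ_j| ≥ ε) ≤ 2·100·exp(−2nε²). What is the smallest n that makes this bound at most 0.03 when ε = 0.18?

136

Need 2·100·exp(−2nε²) ≤ 0.03, i.e. exp(−2nε²) ≤ 0.03/200.
So 2nε² ≥ ln(200/0.03) = 8.804875.
Hence n ≥ 8.804875/(2·0.18²) = 135.878.
The smallest integer n is 136.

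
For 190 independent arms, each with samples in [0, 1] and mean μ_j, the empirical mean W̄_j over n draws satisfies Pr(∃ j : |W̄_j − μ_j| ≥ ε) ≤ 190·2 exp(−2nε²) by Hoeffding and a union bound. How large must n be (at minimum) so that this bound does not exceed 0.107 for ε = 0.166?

Need 2·190·exp(−2nε²) ≤ 0.107, i.e. exp(−2nε²) ≤ 0.107/380.
So 2nε² ≥ ln(380/0.107) = 8.175098.
Hence n ≥ 8.175098/(2·0.166²) = 148.336.
The smallest integer n is 149.

149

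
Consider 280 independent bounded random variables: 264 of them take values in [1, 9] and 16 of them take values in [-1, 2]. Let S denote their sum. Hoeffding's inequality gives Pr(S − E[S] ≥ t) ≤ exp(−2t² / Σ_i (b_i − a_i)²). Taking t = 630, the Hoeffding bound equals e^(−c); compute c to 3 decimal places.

46.585

Σ(b_i − a_i)² = 264·8² + 16·3² = 17040.
c = 2t² / 17040 = 2·630² / 17040 = 46.5845.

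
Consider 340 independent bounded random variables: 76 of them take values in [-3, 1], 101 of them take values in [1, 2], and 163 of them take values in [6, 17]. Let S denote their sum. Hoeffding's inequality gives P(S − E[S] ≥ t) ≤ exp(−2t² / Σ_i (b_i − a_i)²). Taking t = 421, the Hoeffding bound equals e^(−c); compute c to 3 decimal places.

16.848

Σ(b_i − a_i)² = 76·4² + 101·1² + 163·11² = 21040.
c = 2t² / 21040 = 2·421² / 21040 = 16.8480.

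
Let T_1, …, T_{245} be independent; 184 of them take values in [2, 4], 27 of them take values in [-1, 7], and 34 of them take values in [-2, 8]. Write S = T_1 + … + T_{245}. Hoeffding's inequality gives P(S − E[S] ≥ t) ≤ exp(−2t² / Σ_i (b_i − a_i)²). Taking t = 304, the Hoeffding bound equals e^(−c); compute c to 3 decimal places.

Σ(b_i − a_i)² = 184·2² + 27·8² + 34·10² = 5864.
c = 2t² / 5864 = 2·304² / 5864 = 31.5198.

31.520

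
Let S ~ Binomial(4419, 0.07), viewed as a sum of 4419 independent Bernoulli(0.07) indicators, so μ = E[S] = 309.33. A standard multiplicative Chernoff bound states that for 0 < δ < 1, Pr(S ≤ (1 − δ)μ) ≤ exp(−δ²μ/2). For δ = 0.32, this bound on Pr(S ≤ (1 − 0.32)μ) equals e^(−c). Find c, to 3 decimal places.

15.838

c = δ²μ/2 = 0.32²·309.33/2 = 15.8377.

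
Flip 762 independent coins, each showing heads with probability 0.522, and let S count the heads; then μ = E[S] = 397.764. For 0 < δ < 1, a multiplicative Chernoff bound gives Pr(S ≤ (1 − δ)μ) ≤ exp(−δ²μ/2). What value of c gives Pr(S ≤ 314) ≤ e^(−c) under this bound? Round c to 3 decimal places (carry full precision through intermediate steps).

Write 314 = (1 − δ)μ, so δ = 1 − 314/397.764 = 0.2105872…
Then the exponent is δ²μ/2 = (μ − 314)²/(2μ) = 8.819812.

8.820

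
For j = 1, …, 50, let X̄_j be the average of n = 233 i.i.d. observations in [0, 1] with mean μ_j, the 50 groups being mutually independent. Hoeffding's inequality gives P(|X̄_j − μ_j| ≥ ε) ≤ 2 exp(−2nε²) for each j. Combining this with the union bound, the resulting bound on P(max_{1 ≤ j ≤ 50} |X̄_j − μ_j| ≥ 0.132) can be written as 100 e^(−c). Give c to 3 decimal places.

8.120

Union bound over the 50 events: P(max_{1 ≤ j ≤ 50} |X̄_j − μ_j| ≥ 0.132) ≤ 50·2·exp(−2nε²) = 100 exp(−2·233·0.132²).
So c = 2·233·0.132² = 8.1196.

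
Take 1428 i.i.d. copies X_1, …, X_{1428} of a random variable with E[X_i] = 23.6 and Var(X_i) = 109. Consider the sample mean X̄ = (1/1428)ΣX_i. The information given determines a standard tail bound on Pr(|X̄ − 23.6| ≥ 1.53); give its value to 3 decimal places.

0.033

With mean and variance of each term known, Chebyshev's inequality bounds the deviation of the sum (or sample mean).
Var(X̄) = Var(X_i)/n = 109/1428 = 0.076331.
Chebyshev: Pr(|X̄ − 23.6| ≥ 1.53) ≤ Var(X̄)/(1.53)² = 109/(1428·1.53²) = 0.0326.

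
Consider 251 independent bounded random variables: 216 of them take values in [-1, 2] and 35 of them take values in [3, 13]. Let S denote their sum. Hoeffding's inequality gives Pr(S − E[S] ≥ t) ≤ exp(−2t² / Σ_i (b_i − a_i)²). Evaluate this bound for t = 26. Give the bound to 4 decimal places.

Σ(b_i − a_i)² = 216·3² + 35·10² = 5444.
Exponent = 2·26² / 5444 = 0.24835.
Bound = exp(−0.24835) = 0.78009.

0.7801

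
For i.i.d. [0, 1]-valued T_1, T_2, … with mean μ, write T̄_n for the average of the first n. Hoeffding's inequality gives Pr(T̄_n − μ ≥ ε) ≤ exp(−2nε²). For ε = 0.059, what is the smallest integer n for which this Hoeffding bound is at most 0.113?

Require exp(−2nε²) ≤ 0.113, i.e. 2nε² ≥ ln(1/0.113) = 2.180367.
So n ≥ 2.180367 / (2·0.059²) = 313.181.
The smallest integer n is 314.

314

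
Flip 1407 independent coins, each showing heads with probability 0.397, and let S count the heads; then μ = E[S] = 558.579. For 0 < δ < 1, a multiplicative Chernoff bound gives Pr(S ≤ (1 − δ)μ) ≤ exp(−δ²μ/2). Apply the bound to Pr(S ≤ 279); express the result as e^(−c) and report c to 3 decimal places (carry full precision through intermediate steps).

69.967

Write 279 = (1 − δ)μ, so δ = 1 − 279/558.579 = 0.5005183…
Then the exponent is δ²μ/2 = (μ − 279)²/(2μ) = 69.967200.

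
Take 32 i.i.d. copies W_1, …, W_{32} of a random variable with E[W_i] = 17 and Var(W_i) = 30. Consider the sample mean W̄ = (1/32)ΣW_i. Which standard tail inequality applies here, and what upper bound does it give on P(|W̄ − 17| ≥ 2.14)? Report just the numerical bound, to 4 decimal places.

0.2047

With mean and variance of each term known, Chebyshev's inequality bounds the deviation of the sum (or sample mean).
Var(W̄) = Var(W_i)/n = 30/32 = 0.9375.
Chebyshev: P(|W̄ − 17| ≥ 2.14) ≤ Var(W̄)/(2.14)² = 30/(32·2.14²) = 0.2047.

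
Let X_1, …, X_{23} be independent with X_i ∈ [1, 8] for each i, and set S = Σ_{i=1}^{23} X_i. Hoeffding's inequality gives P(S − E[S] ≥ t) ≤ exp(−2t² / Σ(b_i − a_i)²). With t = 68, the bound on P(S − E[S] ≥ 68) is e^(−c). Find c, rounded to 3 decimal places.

8.206

Σ(b_i − a_i)² = 23·(7)² = 1127.
c = 2t²/1127 = 2·68²/1127 = 8.2059.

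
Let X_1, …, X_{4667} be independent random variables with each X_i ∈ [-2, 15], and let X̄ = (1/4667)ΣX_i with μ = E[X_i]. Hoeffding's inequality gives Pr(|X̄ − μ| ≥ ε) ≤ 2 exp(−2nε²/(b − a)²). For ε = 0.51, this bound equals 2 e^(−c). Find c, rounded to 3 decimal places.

c = 2nε²/(b − a)² = 2·4667·0.51² / 17² = 8.4006.

8.401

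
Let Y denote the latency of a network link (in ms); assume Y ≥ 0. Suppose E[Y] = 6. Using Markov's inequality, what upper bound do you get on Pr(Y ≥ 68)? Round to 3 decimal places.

0.088

Markov's inequality: for a non-negative random variable, Pr(Y ≥ a) ≤ E[Y]/a.
Here E[Y] = 6 and a = 68, so the bound is 6/68 = 0.0882.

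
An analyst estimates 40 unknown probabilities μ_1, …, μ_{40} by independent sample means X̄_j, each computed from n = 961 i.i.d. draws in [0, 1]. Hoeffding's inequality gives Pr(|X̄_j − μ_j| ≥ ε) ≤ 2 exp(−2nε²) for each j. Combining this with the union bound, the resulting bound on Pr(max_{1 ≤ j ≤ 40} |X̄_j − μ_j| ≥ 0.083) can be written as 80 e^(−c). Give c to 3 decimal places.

13.241

Union bound over the 40 events: Pr(max_{1 ≤ j ≤ 40} |X̄_j − μ_j| ≥ 0.083) ≤ 40·2·exp(−2nε²) = 80 exp(−2·961·0.083²).
So c = 2·961·0.083² = 13.2407.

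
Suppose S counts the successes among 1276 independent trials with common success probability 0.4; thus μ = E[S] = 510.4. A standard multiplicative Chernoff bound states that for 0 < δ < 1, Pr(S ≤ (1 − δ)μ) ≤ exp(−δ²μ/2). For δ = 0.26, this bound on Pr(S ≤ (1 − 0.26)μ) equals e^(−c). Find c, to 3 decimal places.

c = δ²μ/2 = 0.26²·510.4/2 = 17.2515.

17.252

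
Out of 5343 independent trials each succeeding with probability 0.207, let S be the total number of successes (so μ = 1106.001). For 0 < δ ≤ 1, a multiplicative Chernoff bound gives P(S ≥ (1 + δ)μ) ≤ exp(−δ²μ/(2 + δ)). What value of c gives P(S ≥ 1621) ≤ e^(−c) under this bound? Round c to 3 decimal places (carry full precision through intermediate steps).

Write 1621 = (1 + δ)μ, so δ = 1621/1106.001 − 1 = 0.4656406…
Then the exponent is δ²μ/(2 + δ) = (1621 − μ)² / (μ·(2 + δ)) = 97.258479.

97.258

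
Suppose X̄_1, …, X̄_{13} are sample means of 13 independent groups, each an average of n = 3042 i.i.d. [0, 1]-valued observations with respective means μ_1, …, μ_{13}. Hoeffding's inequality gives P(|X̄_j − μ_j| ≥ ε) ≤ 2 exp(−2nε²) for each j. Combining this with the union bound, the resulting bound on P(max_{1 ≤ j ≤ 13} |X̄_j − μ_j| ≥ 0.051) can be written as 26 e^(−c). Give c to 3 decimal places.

Union bound over the 13 events: P(max_{1 ≤ j ≤ 13} |X̄_j − μ_j| ≥ 0.051) ≤ 13·2·exp(−2nε²) = 26 exp(−2·3042·0.051²).
So c = 2·3042·0.051² = 15.8245.

15.824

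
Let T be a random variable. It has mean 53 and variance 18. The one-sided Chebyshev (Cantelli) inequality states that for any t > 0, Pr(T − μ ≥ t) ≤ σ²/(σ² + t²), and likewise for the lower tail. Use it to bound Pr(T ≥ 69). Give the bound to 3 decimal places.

0.066

Here σ² = 18 and t = 16, so σ² + t² = 274.
Cantelli's bound: 18/274 = 0.0657.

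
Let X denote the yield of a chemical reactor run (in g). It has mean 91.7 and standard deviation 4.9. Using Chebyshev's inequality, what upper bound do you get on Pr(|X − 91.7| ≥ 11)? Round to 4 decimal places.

0.1984

Chebyshev: Pr(|X − μ| ≥ t) ≤ Var(X)/t².
Var(X) = σ² = 4.9² = 24.01.
Bound = 24.01 / 121 = 0.1984.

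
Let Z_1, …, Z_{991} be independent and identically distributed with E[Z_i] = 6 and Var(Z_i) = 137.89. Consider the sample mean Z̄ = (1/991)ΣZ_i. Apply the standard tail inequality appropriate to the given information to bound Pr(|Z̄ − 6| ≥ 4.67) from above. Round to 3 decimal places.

0.006

With mean and variance of each term known, Chebyshev's inequality bounds the deviation of the sum (or sample mean).
Var(Z̄) = Var(Z_i)/n = 137.89/991 = 0.13914.
Chebyshev: Pr(|Z̄ − 6| ≥ 4.67) ≤ Var(Z̄)/(4.67)² = 137.89/(991·4.67²) = 0.0064.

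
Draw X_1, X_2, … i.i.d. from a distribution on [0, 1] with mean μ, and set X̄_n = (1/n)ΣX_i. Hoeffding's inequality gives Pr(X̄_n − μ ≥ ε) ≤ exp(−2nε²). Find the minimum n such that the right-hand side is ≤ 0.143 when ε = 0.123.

65

Require exp(−2nε²) ≤ 0.143, i.e. 2nε² ≥ ln(1/0.143) = 1.944911.
So n ≥ 1.944911 / (2·0.123²) = 64.278.
The smallest integer n is 65.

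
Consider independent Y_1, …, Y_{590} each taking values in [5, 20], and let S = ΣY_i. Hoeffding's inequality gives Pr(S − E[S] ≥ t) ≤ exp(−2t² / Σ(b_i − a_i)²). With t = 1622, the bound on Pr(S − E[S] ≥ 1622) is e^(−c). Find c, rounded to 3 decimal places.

39.637

Σ(b_i − a_i)² = 590·(15)² = 132750.
c = 2t²/132750 = 2·1622²/132750 = 39.6367.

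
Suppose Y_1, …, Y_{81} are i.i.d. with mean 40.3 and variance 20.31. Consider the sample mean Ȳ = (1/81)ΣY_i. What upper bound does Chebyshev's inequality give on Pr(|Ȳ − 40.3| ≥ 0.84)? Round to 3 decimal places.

Var(Ȳ) = Var(Y_i)/n = 20.31/81 = 0.25074.
Chebyshev: Pr(|Ȳ − 40.3| ≥ 0.84) ≤ Var(Ȳ)/(0.84)² = 20.31/(81·0.84²) = 0.3554.

0.355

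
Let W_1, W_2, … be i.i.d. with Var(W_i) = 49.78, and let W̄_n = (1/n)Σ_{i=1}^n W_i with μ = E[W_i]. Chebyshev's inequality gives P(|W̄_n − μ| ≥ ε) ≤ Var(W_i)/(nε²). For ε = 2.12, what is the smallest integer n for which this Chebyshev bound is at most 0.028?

Require 49.78/(n·2.12²) ≤ 0.028, i.e. n ≥ 49.78/(0.028·2.12²) = 395.572.
The smallest integer n is 396.

396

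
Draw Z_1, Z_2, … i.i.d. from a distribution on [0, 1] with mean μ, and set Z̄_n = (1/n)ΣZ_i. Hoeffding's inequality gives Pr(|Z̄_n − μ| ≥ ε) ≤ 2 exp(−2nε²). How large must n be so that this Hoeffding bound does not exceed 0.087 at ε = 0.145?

75

Require 2·exp(−2nε²) ≤ 0.087, i.e. 2nε² ≥ ln(2/0.087) = 3.134994.
So n ≥ 3.134994 / (2·0.145²) = 74.554.
The smallest integer n is 75.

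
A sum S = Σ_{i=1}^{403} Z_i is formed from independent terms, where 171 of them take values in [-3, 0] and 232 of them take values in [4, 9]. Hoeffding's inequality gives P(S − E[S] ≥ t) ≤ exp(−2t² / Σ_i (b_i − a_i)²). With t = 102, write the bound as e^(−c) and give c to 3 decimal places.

Σ(b_i − a_i)² = 171·3² + 232·5² = 7339.
c = 2t² / 7339 = 2·102² / 7339 = 2.8353.

2.835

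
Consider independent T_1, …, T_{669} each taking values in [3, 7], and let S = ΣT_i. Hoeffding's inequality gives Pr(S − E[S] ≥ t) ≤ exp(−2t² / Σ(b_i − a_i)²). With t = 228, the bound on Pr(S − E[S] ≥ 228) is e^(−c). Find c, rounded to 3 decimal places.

Σ(b_i − a_i)² = 669·(4)² = 10704.
c = 2t²/10704 = 2·228²/10704 = 9.7130.

9.713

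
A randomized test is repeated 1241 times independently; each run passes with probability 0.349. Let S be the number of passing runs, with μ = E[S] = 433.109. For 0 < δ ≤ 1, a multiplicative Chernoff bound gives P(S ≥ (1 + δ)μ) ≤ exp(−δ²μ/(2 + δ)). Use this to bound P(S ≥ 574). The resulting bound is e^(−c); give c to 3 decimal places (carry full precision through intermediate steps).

19.710

Write 574 = (1 + δ)μ, so δ = 574/433.109 − 1 = 0.3253015…
Then the exponent is δ²μ/(2 + δ) = (574 − μ)² / (μ·(2 + δ)) = 19.710154.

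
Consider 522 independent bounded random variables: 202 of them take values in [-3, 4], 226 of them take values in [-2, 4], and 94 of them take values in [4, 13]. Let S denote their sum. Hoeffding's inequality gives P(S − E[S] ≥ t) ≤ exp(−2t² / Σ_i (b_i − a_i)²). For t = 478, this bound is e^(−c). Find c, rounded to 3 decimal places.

Σ(b_i − a_i)² = 202·7² + 226·6² + 94·9² = 25648.
c = 2t² / 25648 = 2·478² / 25648 = 17.8169.

17.817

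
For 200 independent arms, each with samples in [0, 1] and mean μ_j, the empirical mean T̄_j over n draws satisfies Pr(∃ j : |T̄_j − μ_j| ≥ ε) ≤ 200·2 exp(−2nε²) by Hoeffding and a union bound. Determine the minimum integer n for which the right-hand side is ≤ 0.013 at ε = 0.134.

Need 2·200·exp(−2nε²) ≤ 0.013, i.e. exp(−2nε²) ≤ 0.013/400.
So 2nε² ≥ ln(400/0.013) = 10.334270.
Hence n ≥ 10.334270/(2·0.134²) = 287.766.
The smallest integer n is 288.

288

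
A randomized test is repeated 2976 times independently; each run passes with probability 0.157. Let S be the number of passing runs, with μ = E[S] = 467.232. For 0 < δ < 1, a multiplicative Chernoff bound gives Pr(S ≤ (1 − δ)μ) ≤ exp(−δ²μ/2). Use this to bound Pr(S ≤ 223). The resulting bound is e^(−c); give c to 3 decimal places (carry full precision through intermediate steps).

63.833

Write 223 = (1 − δ)μ, so δ = 1 − 223/467.232 = 0.522721…
Then the exponent is δ²μ/2 = (μ − 223)²/(2μ) = 63.832603.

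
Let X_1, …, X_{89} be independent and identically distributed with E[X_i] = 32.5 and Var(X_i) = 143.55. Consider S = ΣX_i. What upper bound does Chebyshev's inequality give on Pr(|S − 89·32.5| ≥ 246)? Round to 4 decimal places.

0.2111

Var(S) = n·Var(X_i) = 89·143.55 = 12775.95.
Chebyshev: Pr(|S − 89·32.5| ≥ 246) ≤ Var(S)/246² = 12775.95/60516 = 0.2111.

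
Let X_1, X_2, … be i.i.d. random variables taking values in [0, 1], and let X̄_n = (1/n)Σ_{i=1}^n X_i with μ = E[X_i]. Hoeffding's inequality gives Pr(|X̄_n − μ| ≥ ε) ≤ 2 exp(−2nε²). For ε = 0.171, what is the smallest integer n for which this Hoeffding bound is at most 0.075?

Require 2·exp(−2nε²) ≤ 0.075, i.e. 2nε² ≥ ln(2/0.075) = 3.283414.
So n ≥ 3.283414 / (2·0.171²) = 56.144.
The smallest integer n is 57.

57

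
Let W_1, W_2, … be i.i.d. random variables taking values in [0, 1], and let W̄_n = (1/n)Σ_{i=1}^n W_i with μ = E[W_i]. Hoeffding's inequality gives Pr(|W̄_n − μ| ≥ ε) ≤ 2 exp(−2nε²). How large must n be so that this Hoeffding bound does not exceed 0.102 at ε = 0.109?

Require 2·exp(−2nε²) ≤ 0.102, i.e. 2nε² ≥ ln(2/0.102) = 2.975930.
So n ≥ 2.975930 / (2·0.109²) = 125.239.
The smallest integer n is 126.

126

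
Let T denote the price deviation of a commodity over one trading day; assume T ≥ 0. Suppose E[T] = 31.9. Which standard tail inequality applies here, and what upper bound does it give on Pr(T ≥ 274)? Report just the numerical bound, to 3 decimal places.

Only the mean of a non-negative variable is known, so Markov's inequality is the applicable tail bound.
Markov's inequality: for a non-negative random variable, Pr(T ≥ a) ≤ E[T]/a.
Here E[T] = 31.9 and a = 274, so the bound is 31.9/274 = 0.1164.

0.116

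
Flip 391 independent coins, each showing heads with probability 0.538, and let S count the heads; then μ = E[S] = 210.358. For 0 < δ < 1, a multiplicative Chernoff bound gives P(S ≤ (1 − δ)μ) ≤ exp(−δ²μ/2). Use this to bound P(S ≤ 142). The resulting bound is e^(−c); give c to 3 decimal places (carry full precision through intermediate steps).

11.107

Write 142 = (1 − δ)μ, so δ = 1 − 142/210.358 = 0.3249603…
Then the exponent is δ²μ/2 = (μ − 142)²/(2μ) = 11.106818.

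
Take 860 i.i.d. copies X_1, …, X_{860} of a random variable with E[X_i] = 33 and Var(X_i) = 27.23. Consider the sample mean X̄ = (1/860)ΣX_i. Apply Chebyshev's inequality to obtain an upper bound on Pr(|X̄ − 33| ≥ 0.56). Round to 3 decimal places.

0.101

Var(X̄) = Var(X_i)/n = 27.23/860 = 0.031663.
Chebyshev: Pr(|X̄ − 33| ≥ 0.56) ≤ Var(X̄)/(0.56)² = 27.23/(860·0.56²) = 0.1010.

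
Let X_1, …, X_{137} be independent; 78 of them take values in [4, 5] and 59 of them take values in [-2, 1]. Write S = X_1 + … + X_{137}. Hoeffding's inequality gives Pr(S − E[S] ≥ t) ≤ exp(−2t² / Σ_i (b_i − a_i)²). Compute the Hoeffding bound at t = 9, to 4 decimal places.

0.7664

Σ(b_i − a_i)² = 78·1² + 59·3² = 609.
Exponent = 2·9² / 609 = 0.26601.
Bound = exp(−0.26601) = 0.76643.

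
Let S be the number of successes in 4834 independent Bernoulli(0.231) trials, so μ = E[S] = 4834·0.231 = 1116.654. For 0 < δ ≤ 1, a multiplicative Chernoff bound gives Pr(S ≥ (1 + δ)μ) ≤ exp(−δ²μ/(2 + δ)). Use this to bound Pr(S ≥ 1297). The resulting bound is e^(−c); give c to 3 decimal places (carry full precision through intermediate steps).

Write 1297 = (1 + δ)μ, so δ = 1297/1116.654 − 1 = 0.1615057…
Then the exponent is δ²μ/(2 + δ) = (1297 − μ)² / (μ·(2 + δ)) = 13.475287.

13.475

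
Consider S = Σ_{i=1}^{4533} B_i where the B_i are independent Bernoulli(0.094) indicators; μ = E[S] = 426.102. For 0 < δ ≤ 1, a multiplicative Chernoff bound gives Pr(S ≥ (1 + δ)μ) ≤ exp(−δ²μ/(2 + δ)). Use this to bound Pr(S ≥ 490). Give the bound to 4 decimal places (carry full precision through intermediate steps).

Write 490 = (1 + δ)μ, so δ = 490/426.102 − 1 = 0.1499594…
Then the exponent is δ²μ/(2 + δ) = (490 − μ)² / (μ·(2 + δ)) = 4.456878.
Bound = exp(−4.456878) = 0.01160.

0.0116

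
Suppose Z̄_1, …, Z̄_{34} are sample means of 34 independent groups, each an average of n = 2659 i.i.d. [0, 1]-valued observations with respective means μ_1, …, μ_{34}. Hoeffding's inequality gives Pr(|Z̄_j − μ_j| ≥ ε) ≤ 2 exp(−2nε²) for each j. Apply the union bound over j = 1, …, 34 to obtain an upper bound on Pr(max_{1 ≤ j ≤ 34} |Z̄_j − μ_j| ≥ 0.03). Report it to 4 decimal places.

0.5674

Per-experiment Hoeffding bound: 2·exp(−2·2659·0.03²) = 2·exp(−4.78620) = 0.016688.
Union bound over 34 events: 34·0.016688 = 0.56740.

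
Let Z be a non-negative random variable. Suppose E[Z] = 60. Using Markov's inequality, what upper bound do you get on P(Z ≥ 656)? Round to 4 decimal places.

0.0915

Markov's inequality: for a non-negative random variable, P(Z ≥ a) ≤ E[Z]/a.
Here E[Z] = 60 and a = 656, so the bound is 60/656 = 0.0915.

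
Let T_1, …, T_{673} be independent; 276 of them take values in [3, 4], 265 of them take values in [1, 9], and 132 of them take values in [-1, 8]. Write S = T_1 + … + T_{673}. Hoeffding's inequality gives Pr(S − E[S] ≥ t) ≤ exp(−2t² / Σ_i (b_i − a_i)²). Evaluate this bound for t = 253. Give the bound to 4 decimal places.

Σ(b_i − a_i)² = 276·1² + 265·8² + 132·9² = 27928.
Exponent = 2·253² / 27928 = 4.58386.
Bound = exp(−4.58386) = 0.01022.

0.0102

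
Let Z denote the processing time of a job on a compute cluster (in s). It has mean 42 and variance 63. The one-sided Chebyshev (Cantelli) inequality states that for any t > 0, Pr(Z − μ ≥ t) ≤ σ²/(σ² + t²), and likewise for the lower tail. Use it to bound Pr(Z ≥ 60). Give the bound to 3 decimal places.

0.163

Here σ² = 63 and t = 18, so σ² + t² = 387.
Cantelli's bound: 63/387 = 0.1628.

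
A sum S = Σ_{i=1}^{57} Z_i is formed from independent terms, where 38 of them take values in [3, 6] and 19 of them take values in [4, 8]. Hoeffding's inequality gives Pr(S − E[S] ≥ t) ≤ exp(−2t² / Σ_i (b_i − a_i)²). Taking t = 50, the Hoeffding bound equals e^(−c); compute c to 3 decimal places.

7.740

Σ(b_i − a_i)² = 38·3² + 19·4² = 646.
c = 2t² / 646 = 2·50² / 646 = 7.7399.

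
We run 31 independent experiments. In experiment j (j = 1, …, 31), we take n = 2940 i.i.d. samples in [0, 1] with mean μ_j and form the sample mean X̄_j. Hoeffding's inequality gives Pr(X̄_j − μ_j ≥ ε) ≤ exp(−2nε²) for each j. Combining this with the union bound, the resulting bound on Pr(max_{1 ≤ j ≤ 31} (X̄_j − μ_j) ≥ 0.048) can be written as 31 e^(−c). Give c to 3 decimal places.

Union bound over the 31 events: Pr(max_{1 ≤ j ≤ 31} (X̄_j − μ_j) ≥ 0.048) ≤ 31·exp(−2nε²) = 31 exp(−2·2940·0.048²).
So c = 2·2940·0.048² = 13.5475.

13.548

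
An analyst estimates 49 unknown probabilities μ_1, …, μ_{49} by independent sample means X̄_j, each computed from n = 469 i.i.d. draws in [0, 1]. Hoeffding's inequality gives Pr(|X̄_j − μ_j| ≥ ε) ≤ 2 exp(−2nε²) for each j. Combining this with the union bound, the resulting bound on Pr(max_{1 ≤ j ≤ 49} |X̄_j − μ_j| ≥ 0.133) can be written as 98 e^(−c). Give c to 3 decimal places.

Union bound over the 49 events: Pr(max_{1 ≤ j ≤ 49} |X̄_j − μ_j| ≥ 0.133) ≤ 49·2·exp(−2nε²) = 98 exp(−2·469·0.133²).
So c = 2·469·0.133² = 16.5923.

16.592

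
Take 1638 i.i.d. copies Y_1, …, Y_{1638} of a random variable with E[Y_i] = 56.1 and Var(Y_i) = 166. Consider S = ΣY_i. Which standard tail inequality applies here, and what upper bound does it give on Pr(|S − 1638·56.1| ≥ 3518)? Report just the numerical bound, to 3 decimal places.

With mean and variance of each term known, Chebyshev's inequality bounds the deviation of the sum (or sample mean).
Var(S) = n·Var(Y_i) = 1638·166 = 271908.
Chebyshev: Pr(|S − 1638·56.1| ≥ 3518) ≤ Var(S)/3518² = 271908/12376324 = 0.0220.

0.022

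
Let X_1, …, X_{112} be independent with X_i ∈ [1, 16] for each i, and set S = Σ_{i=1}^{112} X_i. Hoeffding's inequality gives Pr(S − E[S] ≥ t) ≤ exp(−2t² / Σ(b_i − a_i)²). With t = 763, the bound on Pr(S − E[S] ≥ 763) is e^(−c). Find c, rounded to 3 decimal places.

46.204

Σ(b_i − a_i)² = 112·(15)² = 25200.
c = 2t²/25200 = 2·763²/25200 = 46.2039.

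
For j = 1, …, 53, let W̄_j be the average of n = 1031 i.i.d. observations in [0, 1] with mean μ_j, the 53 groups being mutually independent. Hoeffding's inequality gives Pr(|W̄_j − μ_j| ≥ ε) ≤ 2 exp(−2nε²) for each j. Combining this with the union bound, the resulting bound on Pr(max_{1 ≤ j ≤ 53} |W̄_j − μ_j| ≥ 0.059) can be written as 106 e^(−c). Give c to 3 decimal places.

Union bound over the 53 events: Pr(max_{1 ≤ j ≤ 53} |W̄_j − μ_j| ≥ 0.059) ≤ 53·2·exp(−2nε²) = 106 exp(−2·1031·0.059²).
So c = 2·1031·0.059² = 7.1778.

7.178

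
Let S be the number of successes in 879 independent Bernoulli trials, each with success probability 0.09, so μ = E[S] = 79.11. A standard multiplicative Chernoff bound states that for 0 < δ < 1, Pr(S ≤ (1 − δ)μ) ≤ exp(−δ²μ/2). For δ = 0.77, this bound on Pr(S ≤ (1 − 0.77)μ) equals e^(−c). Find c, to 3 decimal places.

c = δ²μ/2 = 0.77²·79.11/2 = 23.4522.

23.452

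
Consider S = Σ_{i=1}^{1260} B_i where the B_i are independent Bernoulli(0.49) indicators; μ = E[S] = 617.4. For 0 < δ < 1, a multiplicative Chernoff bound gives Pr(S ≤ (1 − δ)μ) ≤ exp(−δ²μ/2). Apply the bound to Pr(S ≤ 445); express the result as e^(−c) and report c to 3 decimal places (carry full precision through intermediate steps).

24.070

Write 445 = (1 − δ)μ, so δ = 1 − 445/617.4 = 0.2792355…
Then the exponent is δ²μ/2 = (μ − 445)²/(2μ) = 24.070100.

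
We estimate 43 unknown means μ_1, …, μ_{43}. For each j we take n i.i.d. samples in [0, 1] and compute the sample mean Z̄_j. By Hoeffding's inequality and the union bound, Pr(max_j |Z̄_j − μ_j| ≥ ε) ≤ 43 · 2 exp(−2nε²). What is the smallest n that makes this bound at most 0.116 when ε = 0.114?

Need 2·43·exp(−2nε²) ≤ 0.116, i.e. exp(−2nε²) ≤ 0.116/86.
So 2nε² ≥ ln(86/0.116) = 6.608512.
Hence n ≥ 6.608512/(2·0.114²) = 254.252.
The smallest integer n is 255.

255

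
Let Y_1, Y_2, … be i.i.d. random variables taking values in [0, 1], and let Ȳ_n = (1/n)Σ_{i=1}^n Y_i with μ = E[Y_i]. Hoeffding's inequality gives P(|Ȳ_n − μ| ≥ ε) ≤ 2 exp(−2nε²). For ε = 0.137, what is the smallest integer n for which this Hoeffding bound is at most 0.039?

Require 2·exp(−2nε²) ≤ 0.039, i.e. 2nε² ≥ ln(2/0.039) = 3.937341.
So n ≥ 3.937341 / (2·0.137²) = 104.889.
The smallest integer n is 105.

105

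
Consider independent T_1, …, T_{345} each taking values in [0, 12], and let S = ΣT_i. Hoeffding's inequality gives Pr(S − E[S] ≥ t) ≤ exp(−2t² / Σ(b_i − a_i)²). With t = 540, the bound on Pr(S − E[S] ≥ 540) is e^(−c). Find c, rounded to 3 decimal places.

Σ(b_i − a_i)² = 345·(12)² = 49680.
c = 2t²/49680 = 2·540²/49680 = 11.7391.

11.739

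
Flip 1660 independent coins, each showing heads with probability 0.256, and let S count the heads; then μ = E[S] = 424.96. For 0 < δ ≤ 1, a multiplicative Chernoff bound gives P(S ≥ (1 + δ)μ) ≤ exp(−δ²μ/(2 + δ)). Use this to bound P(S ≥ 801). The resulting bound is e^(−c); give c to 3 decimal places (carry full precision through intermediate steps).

115.343

Write 801 = (1 + δ)μ, so δ = 801/424.96 − 1 = 0.8848833…
Then the exponent is δ²μ/(2 + δ) = (801 − μ)² / (μ·(2 + δ)) = 115.343145.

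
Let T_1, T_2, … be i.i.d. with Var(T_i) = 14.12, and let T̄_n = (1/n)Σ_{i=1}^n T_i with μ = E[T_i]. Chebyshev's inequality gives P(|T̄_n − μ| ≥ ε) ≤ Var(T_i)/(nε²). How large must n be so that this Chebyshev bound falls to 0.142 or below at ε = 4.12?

6

Require 14.12/(n·4.12²) ≤ 0.142, i.e. n ≥ 14.12/(0.142·4.12²) = 5.858.
The smallest integer n is 6.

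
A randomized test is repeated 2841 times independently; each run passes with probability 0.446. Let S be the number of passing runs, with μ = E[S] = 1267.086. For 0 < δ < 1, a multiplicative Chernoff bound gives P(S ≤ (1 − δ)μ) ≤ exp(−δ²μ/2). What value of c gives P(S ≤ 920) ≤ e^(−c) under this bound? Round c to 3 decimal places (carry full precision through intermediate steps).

47.538

Write 920 = (1 − δ)μ, so δ = 1 − 920/1267.086 = 0.2739246…
Then the exponent is δ²μ/2 = (μ − 920)²/(2μ) = 47.537693.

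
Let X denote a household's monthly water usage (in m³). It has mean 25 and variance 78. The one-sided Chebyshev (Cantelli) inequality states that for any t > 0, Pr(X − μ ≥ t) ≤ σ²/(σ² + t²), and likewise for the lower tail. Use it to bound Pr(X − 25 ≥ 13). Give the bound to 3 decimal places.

0.316

Here σ² = 78 and t = 13, so σ² + t² = 247.
Cantelli's bound: 78/247 = 0.3158.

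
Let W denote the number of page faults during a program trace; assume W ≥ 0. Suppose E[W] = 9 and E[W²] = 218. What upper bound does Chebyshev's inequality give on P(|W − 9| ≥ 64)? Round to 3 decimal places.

0.033

Var(W) = E[W²] − (E[W])² = 218 − 81 = 137.
Chebyshev's inequality: P(|W − μ| ≥ t) ≤ Var(W)/t² = 137/4096 = 0.0334.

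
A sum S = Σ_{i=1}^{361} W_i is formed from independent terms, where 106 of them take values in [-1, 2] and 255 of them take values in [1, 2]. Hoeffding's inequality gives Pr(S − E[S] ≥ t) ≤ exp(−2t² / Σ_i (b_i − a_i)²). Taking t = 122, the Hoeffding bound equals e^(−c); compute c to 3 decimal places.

24.622

Σ(b_i − a_i)² = 106·3² + 255·1² = 1209.
c = 2t² / 1209 = 2·122² / 1209 = 24.6220.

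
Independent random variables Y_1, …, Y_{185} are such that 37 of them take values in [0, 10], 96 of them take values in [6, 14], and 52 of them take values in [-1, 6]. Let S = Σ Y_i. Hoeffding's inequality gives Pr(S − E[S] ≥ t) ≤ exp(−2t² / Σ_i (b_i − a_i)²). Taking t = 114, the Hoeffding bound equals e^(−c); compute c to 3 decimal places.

2.097

Σ(b_i − a_i)² = 37·10² + 96·8² + 52·7² = 12392.
c = 2t² / 12392 = 2·114² / 12392 = 2.0975.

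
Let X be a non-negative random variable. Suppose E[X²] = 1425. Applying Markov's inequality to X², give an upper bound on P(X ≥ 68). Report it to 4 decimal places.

0.3082

Since X ≥ 0, the event {X ≥ 68} is the same as {X² ≥ 4624}.
Markov's inequality applied to X² gives P(X² ≥ 4624) ≤ E[X²]/4624 = 1425/4624 = 0.3082.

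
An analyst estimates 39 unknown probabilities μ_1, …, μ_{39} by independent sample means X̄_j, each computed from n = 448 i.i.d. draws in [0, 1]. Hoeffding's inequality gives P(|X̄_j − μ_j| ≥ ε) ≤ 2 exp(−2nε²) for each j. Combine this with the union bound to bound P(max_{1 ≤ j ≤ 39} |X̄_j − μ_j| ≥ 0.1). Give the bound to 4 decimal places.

Per-experiment Hoeffding bound: 2·exp(−2·448·0.1²) = 2·exp(−8.96000) = 0.00025689.
Union bound over 39 events: 39·0.00025689 = 0.01002.

0.0100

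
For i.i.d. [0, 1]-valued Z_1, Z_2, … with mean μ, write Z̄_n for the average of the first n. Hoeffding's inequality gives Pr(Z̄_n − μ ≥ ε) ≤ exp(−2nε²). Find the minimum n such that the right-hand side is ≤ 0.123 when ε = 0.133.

Require exp(−2nε²) ≤ 0.123, i.e. 2nε² ≥ ln(1/0.123) = 2.095571.
So n ≥ 2.095571 / (2·0.133²) = 59.234.
The smallest integer n is 60.

60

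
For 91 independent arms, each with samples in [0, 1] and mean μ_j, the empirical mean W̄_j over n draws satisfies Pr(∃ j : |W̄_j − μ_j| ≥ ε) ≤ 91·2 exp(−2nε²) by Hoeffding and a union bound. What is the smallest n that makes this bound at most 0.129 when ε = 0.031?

3774

Need 2·91·exp(−2nε²) ≤ 0.129, i.e. exp(−2nε²) ≤ 0.129/182.
So 2nε² ≥ ln(182/0.129) = 7.251950.
Hence n ≥ 7.251950/(2·0.031²) = 3773.127.
The smallest integer n is 3774.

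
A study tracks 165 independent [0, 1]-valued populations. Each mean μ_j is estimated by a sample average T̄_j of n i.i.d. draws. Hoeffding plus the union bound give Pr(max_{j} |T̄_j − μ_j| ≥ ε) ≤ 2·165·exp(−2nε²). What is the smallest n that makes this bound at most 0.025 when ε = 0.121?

Need 2·165·exp(−2nε²) ≤ 0.025, i.e. exp(−2nε²) ≤ 0.025/330.
So 2nε² ≥ ln(330/0.025) = 9.487972.
Hence n ≥ 9.487972/(2·0.121²) = 324.021.
The smallest integer n is 325.

325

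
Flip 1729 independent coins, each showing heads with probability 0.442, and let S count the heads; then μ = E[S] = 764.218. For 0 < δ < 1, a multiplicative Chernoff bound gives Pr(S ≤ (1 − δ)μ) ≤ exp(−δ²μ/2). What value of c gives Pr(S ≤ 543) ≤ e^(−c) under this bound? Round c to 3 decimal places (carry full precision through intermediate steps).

32.018

Write 543 = (1 − δ)μ, so δ = 1 − 543/764.218 = 0.2894698…
Then the exponent is δ²μ/2 = (μ − 543)²/(2μ) = 32.017961.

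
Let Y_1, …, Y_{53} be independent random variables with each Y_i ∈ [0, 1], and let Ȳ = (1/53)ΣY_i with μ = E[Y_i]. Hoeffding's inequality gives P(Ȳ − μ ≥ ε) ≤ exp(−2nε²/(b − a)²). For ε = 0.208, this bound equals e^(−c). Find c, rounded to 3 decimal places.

4.586

c = 2nε²/(b − a)² = 2·53·0.208² / 1² = 4.5860.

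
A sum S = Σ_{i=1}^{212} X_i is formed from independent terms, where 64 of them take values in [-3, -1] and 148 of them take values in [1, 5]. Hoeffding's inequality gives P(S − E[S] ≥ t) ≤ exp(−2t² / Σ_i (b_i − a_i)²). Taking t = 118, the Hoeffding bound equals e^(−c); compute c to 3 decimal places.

Σ(b_i − a_i)² = 64·2² + 148·4² = 2624.
c = 2t² / 2624 = 2·118² / 2624 = 10.6128.

10.613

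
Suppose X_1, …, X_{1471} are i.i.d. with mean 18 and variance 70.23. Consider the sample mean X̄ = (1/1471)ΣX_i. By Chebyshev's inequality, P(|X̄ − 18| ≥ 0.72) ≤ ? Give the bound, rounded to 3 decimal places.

Var(X̄) = Var(X_i)/n = 70.23/1471 = 0.047743.
Chebyshev: P(|X̄ − 18| ≥ 0.72) ≤ Var(X̄)/(0.72)² = 70.23/(1471·0.72²) = 0.0921.

0.092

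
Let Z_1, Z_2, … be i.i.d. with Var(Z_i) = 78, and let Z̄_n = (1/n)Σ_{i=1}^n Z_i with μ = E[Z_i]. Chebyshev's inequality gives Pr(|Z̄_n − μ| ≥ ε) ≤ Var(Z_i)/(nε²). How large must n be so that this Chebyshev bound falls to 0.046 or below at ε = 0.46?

8014

Require 78/(n·0.46²) ≤ 0.046, i.e. n ≥ 78/(0.046·0.46²) = 8013.479.
The smallest integer n is 8014.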